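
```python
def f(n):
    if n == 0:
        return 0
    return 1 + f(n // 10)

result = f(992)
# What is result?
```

Count of digits of 992: 3

Answer: 3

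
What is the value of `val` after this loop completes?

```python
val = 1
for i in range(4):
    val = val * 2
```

Multiply by 2, 4 times: 1 * 2^4 = 16
`val` takes the values: 1 → 2 → 4 → 8 → 16

Answer: 16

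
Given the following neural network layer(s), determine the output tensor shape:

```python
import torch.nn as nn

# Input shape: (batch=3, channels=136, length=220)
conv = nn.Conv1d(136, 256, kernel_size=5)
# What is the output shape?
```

Input: (3, 136, 220) -> Output: (3, 256, 216)

Answer: (3, 256, 216)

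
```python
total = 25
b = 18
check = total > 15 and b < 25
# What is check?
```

Trace:
`total = 25` → total = 25
`b = 18` → b = 18
`check = total > 15 and b < 25` → check = True
So check = True

Answer: True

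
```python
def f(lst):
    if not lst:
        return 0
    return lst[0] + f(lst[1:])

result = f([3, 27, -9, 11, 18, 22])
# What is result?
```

3 + 27 + (-9) + 11 + 18 + 22 + 0 = 72

Answer: 72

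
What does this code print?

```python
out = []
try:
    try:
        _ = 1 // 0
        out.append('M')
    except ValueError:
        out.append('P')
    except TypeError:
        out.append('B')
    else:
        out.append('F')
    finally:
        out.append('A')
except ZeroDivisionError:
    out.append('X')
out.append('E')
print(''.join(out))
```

Execution trace: 'A' (finally) → 'X' (outer except ZeroDivisionError) → 'E' (after the try/except). Output: AXE

Answer: AXE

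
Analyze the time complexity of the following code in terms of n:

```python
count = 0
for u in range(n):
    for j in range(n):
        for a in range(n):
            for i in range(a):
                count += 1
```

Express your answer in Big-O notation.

Each loop level contributes: n × n × n × n. Multiplying the contributions gives O(n^4).

Answer: O(n^4)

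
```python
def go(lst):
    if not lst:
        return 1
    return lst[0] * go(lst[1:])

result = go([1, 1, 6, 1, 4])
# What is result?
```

Product over [1, 1, 6, 1, 4] = 1 * 1 * 6 * 1 * 4 = 24

Answer: 24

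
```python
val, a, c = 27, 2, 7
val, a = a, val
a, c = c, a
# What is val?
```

Trace:
`val, a, c = 27, 2, 7` → val = 27; a = 2; c = 7
`val, a = a, val` → val = 2; a = 27
`a, c = c, a` → a = 7; c = 27
So val = 2

Answer: 2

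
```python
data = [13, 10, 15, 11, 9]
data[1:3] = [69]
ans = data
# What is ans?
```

Trace:
`data = [13, 10, 15, 11, 9]` → data = [13, 10, 15, 11, 9]
`data[1:3] = [69]` → data = [13, 69, 11, 9]
`ans = data` → ans = [13, 69, 11, 9]
So ans = [13, 69, 11, 9]

Answer: [13, 69, 11, 9]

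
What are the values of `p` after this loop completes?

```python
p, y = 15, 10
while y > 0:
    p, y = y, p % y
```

GCD of 15 and 10
`p` takes the values: 15 → 10 → 5

Answer: 5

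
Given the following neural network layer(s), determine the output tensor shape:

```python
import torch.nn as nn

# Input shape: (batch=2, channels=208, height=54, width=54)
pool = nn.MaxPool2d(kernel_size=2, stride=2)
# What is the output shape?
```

Input: (2, 208, 54, 54) -> Output: (2, 208, 27, 27)

Answer: (2, 208, 27, 27)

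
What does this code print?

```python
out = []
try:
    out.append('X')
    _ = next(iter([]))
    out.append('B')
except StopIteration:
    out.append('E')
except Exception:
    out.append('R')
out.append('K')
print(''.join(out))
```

Execution trace: 'X' (try body) → 'E' (except StopIteration) → 'K' (after the try/except). Output: XEK

Answer: XEK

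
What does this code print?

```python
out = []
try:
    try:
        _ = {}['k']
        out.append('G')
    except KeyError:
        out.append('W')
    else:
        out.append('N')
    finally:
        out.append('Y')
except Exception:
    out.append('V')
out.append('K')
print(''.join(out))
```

Execution trace: 'W' (inner except KeyError) → 'Y' (inner finally) → 'K' (after the try/except). Output: WYK

Answer: WYK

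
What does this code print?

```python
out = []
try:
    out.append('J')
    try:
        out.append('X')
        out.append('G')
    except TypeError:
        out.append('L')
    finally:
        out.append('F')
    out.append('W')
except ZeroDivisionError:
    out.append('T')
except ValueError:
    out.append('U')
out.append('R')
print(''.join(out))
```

Execution trace: 'J' (try body) → 'X' (inner try body) → 'G' (inner try body, no exception) → 'F' (inner finally) → 'W' (try body, no exception) → 'R' (after the try/except). Output: JXGFWR

Answer: JXGFWR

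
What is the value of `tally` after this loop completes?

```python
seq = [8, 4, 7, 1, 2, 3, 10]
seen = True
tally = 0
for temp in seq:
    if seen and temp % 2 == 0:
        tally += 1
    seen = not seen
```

Count even values at even positions
`tally` takes the values: 0 → 1 → 2 → 3

Answer: 3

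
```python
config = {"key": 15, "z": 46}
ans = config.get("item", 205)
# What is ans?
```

Trace:
`config = {"key": 15, "z": 46}` → config = {'key': 15, 'z': 46}
`ans = config.get("item", 205)` → ans = 205
So ans = 205

Answer: 205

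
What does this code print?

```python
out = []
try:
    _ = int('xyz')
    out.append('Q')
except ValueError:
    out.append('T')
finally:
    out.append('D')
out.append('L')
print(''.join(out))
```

Execution trace: 'T' (except ValueError) → 'D' (finally) → 'L' (after the try/except). Output: TDL

Answer: TDL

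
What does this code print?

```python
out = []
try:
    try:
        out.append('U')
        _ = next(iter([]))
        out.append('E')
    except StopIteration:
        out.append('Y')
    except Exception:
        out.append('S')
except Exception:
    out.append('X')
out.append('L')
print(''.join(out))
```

Execution trace: 'U' (inner try body) → 'Y' (inner except StopIteration) → 'L' (after the try/except). Output: UYL

Answer: UYL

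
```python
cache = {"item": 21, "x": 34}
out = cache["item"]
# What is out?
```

Trace:
`cache = {"item": 21, "x": 34}` → cache = {'item': 21, 'x': 34}
`out = cache["item"]` → out = 21
So out = 21

Answer: 21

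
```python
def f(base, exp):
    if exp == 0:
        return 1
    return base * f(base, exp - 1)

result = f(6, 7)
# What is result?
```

f(6, 7) = 6 * 6 * 6 * 6 * 6 * 6 * 6 = 279936

Answer: 279936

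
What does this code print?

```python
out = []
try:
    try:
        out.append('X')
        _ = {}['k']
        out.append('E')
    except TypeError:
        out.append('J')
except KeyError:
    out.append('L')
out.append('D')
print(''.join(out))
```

Execution trace: 'X' (try body) → 'L' (outer except KeyError) → 'D' (after the try/except). Output: XLD

Answer: XLD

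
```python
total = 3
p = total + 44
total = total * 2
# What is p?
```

Trace:
`total = 3` → total = 3
`p = total + 44` → p = 47
`total = total * 2` → total = 6
So p = 47

Answer: 47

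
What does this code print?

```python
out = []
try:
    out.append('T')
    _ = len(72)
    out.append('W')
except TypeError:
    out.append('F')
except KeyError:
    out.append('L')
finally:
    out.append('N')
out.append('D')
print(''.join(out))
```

Execution trace: 'T' (try body) → 'F' (except TypeError) → 'N' (finally) → 'D' (after the try/except). Output: TFND

Answer: TFND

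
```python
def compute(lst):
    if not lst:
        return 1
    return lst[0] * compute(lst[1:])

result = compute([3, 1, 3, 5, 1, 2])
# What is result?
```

Product over [3, 1, 3, 5, 1, 2] = 3 * 1 * 3 * 5 * 1 * 2 = 90

Answer: 90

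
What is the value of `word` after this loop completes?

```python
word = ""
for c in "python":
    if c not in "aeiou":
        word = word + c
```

Remove vowels from 'python'
`word` takes the values: "" → "p" → "py" → "pyt" → "pyth" → "pythn"

Answer: "pythn"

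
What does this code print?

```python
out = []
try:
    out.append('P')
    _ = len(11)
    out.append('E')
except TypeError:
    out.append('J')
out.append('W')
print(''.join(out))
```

Execution trace: 'P' (try body) → 'J' (except TypeError) → 'W' (after the try/except). Output: PJW

Answer: PJW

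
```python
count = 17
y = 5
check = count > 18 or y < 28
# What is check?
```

Trace:
`count = 17` → count = 17
`y = 5` → y = 5
`check = count > 18 or y < 28` → check = True
So check = True

Answer: True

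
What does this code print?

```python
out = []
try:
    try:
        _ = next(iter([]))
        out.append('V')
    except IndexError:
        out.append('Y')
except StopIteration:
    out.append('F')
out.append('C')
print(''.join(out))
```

Execution trace: 'F' (outer except StopIteration) → 'C' (after the try/except). Output: FC

Answer: FC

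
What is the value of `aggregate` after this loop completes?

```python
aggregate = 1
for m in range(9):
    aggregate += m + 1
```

Start at 1, add 1 to 9 = 46
`aggregate` takes the values: 1 → 2 → 4 → 7 → 11 → 16 → 22 → 29 → 37 → 46

Answer: 46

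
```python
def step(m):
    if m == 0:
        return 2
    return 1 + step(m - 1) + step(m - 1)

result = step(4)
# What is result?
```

step(m) = 1 + 2·step(m-1), step(0)=2. Closed form: (2+1)·2^4 - 1 = 47.

Answer: 47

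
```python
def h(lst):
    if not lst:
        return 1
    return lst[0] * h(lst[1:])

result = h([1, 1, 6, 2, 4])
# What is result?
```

Product over [1, 1, 6, 2, 4] = 1 * 1 * 6 * 2 * 4 = 48

Answer: 48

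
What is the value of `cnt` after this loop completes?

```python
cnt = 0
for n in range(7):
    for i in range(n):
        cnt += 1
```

Triangle number: 0+1+2+...+6
`cnt` takes the values: 0 → 1 → 2 → 3 → 4 → 5 → 6 → 7 → 8 → 9 → 10 → 11 → 12 → 13 → 14 → 15 → 16 → 17 → 18 → 19 → 20 → 21

Answer: 21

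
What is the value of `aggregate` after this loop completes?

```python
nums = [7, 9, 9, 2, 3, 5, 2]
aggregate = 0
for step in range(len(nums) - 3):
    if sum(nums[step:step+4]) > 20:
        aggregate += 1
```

Count windows with sum > 20
`aggregate` takes the values: 0 → 1 → 2

Answer: 2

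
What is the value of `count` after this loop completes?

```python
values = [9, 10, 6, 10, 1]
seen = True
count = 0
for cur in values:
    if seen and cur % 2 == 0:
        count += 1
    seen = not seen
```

Count even values at even positions
`count` takes the values: 0 → 1

Answer: 1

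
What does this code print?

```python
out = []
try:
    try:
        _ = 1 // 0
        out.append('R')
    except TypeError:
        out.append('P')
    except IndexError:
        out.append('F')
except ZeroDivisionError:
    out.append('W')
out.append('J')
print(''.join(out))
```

Execution trace: 'W' (outer except ZeroDivisionError) → 'J' (after the try/except). Output: WJ

Answer: WJ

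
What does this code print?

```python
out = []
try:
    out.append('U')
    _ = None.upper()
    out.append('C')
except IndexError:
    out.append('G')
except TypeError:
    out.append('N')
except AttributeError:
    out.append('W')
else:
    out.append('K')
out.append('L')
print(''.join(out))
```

Execution trace: 'U' (try body) → 'W' (except AttributeError) → 'L' (after the try/except). Output: UWL

Answer: UWL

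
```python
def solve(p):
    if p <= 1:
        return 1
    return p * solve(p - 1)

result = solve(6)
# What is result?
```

solve(6) = 6 * 5 * 4 * 3 * 2 * 1 = 720

Answer: 720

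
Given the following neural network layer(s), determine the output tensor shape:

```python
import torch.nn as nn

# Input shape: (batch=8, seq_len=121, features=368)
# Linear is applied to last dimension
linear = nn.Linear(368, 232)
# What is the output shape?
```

Input: (8, 121, 368) -> Output: (8, 121, 232)

Answer: (8, 121, 232)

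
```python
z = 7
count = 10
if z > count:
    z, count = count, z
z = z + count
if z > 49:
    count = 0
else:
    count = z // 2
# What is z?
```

Trace:
`z = 7` → z = 7
`count = 10` → count = 10
`if z > count: ...` → z > count is False → no variable changes
`z = z + count` → z = 17
`if z > 49: ...` → z > 49 is False, take else branch → count = 8
So z = 17

Answer: 17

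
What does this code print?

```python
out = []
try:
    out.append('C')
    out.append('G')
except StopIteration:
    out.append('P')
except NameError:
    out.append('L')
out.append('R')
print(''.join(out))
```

Execution trace: 'C' (try body) → 'G' (try body, no exception) → 'R' (after the try/except). Output: CGR

Answer: CGR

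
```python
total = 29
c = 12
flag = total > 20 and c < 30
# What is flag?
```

Trace:
`total = 29` → total = 29
`c = 12` → c = 12
`flag = total > 20 and c < 30` → flag = True
So flag = True

Answer: True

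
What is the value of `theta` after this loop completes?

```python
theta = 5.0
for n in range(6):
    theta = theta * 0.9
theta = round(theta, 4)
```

Exponential decay: 5.0 * 0.9^6
`theta` takes the values: 5.0 → 4.5 → 4.05 → 3.645 → 3.2805 → 2.95245 → 2.657205 → 2.6572

Answer: 2.6572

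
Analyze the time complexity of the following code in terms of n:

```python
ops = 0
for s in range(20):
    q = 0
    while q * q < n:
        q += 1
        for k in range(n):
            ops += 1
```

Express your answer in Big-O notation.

Each loop level contributes: 1 × √n × n. Multiplying the contributions gives O(n√n).

Answer: O(n√n)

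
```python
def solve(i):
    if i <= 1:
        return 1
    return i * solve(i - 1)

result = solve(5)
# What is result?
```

solve(5) = 5 * 4 * 3 * 2 * 1 = 120

Answer: 120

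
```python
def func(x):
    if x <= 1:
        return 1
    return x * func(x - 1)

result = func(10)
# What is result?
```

func(10) = 10 * 9 * 8 * 7 * 6 * 5 * 4 * 3 * 2 * 1 = 3628800

Answer: 3628800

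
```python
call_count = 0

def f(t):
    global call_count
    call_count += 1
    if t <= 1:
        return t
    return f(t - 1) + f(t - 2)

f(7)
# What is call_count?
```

Calls(t) = 1 + Calls(t-1) + Calls(t-2); Calls(0)=Calls(1)=1. For t=7 this gives 41.

Answer: 41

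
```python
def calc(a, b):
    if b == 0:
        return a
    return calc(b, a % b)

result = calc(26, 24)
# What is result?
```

calc(26, 24) -> calc(24, 2) -> calc(2, 0) -> 2

Answer: 2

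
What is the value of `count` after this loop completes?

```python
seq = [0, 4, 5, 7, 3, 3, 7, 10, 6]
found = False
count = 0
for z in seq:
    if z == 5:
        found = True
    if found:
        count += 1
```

Count elements after first 5 in [0, 4, 5, 7, 3, 3, 7, 10, 6]
`count` takes the values: 0 → 1 → 2 → 3 → 4 → 5 → 6 → 7

Answer: 7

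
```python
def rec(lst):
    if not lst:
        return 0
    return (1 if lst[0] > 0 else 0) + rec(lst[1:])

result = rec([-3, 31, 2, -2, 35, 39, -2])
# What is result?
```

Count of positive elements in [-3, 31, 2, -2, 35, 39, -2] = 4

Answer: 4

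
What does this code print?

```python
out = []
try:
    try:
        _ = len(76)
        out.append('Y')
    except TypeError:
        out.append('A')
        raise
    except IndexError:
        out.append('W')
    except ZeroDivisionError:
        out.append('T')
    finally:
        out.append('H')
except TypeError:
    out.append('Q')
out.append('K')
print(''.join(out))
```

Execution trace: 'A' (inner except TypeError) → 'H' (inner finally) → 'Q' (outer except TypeError) → 'K' (after the try/except). Output: AHQK

Answer: AHQK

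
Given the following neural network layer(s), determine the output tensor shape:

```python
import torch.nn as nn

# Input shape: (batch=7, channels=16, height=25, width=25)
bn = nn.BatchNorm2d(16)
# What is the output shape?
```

Input: (7, 16, 25, 25) -> Output: (7, 16, 25, 25)

Answer: (7, 16, 25, 25)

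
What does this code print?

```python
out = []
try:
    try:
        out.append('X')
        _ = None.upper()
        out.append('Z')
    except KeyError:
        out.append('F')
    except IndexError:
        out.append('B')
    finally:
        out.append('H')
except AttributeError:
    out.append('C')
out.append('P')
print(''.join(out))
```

Execution trace: 'X' (try body) → 'H' (finally) → 'C' (outer except AttributeError) → 'P' (after the try/except). Output: XHCP

Answer: XHCP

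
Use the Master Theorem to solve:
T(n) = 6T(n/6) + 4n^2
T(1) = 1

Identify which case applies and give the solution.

a=6, b=6, f(n)=4n^2. log_6(6) = 1. Since c=2 > 1 and the regularity condition holds (6(n/6)^2 = (6/6^2)n^2 with 6/6^2 < 1), Case 3 applies: T(n) = Θ(f(n)) = O(n^2).

Answer: O(n^2) - Case 3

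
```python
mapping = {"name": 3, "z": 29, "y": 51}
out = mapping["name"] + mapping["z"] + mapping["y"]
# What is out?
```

Trace:
`mapping = {"name": 3, "z": 29, "y": 51}` → mapping = {'name': 3, 'z': 29, 'y': 51}
`out = mapping["name"] + mapping["z"] + mapping["y"]` → out = 83
So out = 83

Answer: 83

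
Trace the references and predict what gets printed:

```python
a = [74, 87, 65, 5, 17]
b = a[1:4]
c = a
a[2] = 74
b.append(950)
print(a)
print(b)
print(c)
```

Key concept: slice vs alias.
Step by step:
`a = [74, 87, 65, 5, 17]` → a = [74, 87, 65, 5, 17]
`b = a[1:4]` → b = [87, 65, 5]
`c = a` → c = [74, 87, 65, 5, 17] (same object as a)
`a[2] = 74` → a = [74, 87, 74, 5, 17] (same object as c); c = [74, 87, 74, 5, 17] (same object as a)
`b.append(950)` → b = [87, 65, 5, 950]
`print(a)` → prints [74, 87, 74, 5, 17]
`print(b)` → prints [87, 65, 5, 950]
`print(c)` → prints [74, 87, 74, 5, 17]

Answer:
[74, 87, 74, 5, 17]
[87, 65, 5, 950]
[74, 87, 74, 5, 17]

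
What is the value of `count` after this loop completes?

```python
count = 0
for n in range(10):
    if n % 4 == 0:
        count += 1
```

Count numbers divisible by 4 in range(10)
`count` takes the values: 0 → 1 → 2 → 3

Answer: 3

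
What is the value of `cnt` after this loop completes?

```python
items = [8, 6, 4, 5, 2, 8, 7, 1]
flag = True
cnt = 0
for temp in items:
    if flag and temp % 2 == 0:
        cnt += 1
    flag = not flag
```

Count even values at even positions
`cnt` takes the values: 0 → 1 → 2 → 3

Answer: 3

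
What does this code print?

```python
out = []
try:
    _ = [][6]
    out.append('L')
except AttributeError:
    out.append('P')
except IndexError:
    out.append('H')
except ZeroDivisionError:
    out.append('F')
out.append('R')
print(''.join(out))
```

Execution trace: 'H' (except IndexError) → 'R' (after the try/except). Output: HR

Answer: HR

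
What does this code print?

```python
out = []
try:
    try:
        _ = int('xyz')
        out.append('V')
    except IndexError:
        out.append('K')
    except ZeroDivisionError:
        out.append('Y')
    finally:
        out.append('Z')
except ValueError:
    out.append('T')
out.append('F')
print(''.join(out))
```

Execution trace: 'Z' (finally) → 'T' (outer except ValueError) → 'F' (after the try/except). Output: ZTF

Answer: ZTF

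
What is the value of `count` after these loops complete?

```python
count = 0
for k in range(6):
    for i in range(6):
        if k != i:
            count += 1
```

6² - 6 (exclude diagonal)
`count` takes the values: 0 → 1 → 2 → 3 → 4 → 5 → 6 → 7 → 8 → 9 → 10 → 11 → 12 → 13 → 14 → 15 → 16 → 17 → 18 → 19 → 20 → 21 → 22 → 23 → 24 → 25 → 26 → 27 → 28 → 29 → 30

Answer: 30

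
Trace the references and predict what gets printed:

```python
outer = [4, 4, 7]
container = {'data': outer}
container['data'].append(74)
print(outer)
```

Key concept: dict holds reference to list.
Step by step:
`outer = [4, 4, 7]` → outer = [4, 4, 7]
`container = {'data': outer}` → container = {'data': [4, 4, 7]}
`container['data'].append(74)` → outer = [4, 4, 7, 74]; container = {'data': [4, 4, 7, 74]}
`print(outer)` → prints [4, 4, 7, 74]

Answer: [4, 4, 7, 74]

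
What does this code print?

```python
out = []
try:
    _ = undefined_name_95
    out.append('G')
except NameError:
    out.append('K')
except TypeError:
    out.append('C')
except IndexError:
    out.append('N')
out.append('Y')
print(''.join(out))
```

Execution trace: 'K' (except NameError) → 'Y' (after the try/except). Output: KY

Answer: KY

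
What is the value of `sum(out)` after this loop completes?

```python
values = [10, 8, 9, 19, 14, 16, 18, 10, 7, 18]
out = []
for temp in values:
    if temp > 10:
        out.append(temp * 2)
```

Sum of doubled values > 10
`out` takes the values: [] → [38] → [38, 28] → [38, 28, 32] → [38, 28, 32, 36] → [38, 28, 32, 36, 36]
So `sum(out)` = 170

Answer: 170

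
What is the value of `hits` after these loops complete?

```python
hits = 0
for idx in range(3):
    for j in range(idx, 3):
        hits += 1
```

Upper triangle: 3 + 2 + ... + 1
`hits` takes the values: 0 → 1 → 2 → 3 → 4 → 5 → 6

Answer: 6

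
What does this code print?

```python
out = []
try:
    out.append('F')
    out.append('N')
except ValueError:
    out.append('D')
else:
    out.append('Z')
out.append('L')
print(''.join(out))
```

Execution trace: 'F' (try body) → 'N' (try body, no exception) → 'Z' (else) → 'L' (after the try/except). Output: FNZL

Answer: FNZL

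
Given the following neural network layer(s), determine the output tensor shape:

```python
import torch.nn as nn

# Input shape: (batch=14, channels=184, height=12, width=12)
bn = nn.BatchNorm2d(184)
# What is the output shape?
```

Input: (14, 184, 12, 12) -> Output: (14, 184, 12, 12)

Answer: (14, 184, 12, 12)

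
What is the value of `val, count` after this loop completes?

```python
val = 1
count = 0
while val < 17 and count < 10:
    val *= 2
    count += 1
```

Double until >= 17 or 10 iterations
`val, count` takes the values: (1, 0) → (2, 0) → (2, 1) → (4, 1) → (4, 2) → (8, 2) → (8, 3) → (16, 3) → (16, 4) → (32, 4) → (32, 5)

Answer: 32, 5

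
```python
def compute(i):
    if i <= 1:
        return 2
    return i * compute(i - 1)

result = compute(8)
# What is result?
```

compute(8) = 8 * 7 * 6 * 5 * 4 * 3 * 2 * 2 = 80640

Answer: 80640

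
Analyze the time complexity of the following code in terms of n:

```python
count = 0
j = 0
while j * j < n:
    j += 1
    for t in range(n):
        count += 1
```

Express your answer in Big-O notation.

Each loop level contributes: √n × n. Multiplying the contributions gives O(n√n).

Answer: O(n√n)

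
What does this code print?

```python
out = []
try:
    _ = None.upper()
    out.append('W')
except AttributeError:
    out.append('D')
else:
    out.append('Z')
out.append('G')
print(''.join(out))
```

Execution trace: 'D' (except AttributeError) → 'G' (after the try/except). Output: DG

Answer: DG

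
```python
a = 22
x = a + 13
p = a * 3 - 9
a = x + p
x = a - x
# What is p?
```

Trace:
`a = 22` → a = 22
`x = a + 13` → x = 35
`p = a * 3 - 9` → p = 57
`a = x + p` → a = 92
`x = a - x` → x = 57
So p = 57

Answer: 57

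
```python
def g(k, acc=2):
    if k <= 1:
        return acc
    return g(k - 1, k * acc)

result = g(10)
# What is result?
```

Accumulator trace (n, acc): (10, 2) -> (9, 20) -> (8, 180) -> (7, 1440) -> (6, 10080) -> (5, 60480) -> (4, 302400) -> (3, 1209600) -> (2, 3628800) -> (1, 7257600) -> return 7257600

Answer: 7257600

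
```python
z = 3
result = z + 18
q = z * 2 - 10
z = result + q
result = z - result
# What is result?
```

Trace:
`z = 3` → z = 3
`result = z + 18` → result = 21
`q = z * 2 - 10` → q = -4
`z = result + q` → z = 17
`result = z - result` → result = -4
So result = -4

Answer: -4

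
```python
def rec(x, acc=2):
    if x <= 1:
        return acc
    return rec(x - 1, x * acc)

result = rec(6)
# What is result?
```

Accumulator trace (n, acc): (6, 2) -> (5, 12) -> (4, 60) -> (3, 240) -> (2, 720) -> (1, 1440) -> return 1440

Answer: 1440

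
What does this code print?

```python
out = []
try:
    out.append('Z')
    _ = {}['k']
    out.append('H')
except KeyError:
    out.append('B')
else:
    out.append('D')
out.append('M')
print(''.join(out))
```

Execution trace: 'Z' (try body) → 'B' (except KeyError) → 'M' (after the try/except). Output: ZBM

Answer: ZBM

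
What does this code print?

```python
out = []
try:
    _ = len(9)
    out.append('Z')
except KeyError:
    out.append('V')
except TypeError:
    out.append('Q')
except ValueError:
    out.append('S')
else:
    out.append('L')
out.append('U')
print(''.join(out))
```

Execution trace: 'Q' (except TypeError) → 'U' (after the try/except). Output: QU

Answer: QU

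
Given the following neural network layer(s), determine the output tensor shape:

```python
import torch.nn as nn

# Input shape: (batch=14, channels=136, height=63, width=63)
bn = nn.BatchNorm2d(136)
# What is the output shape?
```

Input: (14, 136, 63, 63) -> Output: (14, 136, 63, 63)

Answer: (14, 136, 63, 63)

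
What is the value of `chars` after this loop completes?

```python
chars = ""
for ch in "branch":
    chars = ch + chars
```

Reverse 'branch'
`chars` takes the values: "" → "b" → "rb" → "arb" → "narb" → "cnarb" → "hcnarb"

Answer: "hcnarb"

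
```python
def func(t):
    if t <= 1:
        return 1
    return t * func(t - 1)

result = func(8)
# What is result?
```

func(8) = 8 * 7 * 6 * 5 * 4 * 3 * 2 * 1 = 40320

Answer: 40320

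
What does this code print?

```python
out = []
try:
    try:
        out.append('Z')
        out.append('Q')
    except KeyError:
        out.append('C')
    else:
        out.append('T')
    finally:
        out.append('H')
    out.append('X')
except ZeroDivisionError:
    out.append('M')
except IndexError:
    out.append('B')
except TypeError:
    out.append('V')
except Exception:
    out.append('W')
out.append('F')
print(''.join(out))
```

Execution trace: 'Z' (inner try body) → 'Q' (inner try body, no exception) → 'T' (inner else) → 'H' (inner finally) → 'X' (try body, no exception) → 'F' (after the try/except). Output: ZQTHXF

Answer: ZQTHXF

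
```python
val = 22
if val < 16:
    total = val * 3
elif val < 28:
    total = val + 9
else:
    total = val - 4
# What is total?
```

Trace:
`val = 22` → val = 22
`if val < 16: ...` → val < 16 is False, val < 28 is True → total = 31
So total = 31

Answer: 31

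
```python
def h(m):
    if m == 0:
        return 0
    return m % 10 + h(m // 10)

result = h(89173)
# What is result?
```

Sum of digits of 89173: 3 + 7 + 1 + 9 + 8 = 28

Answer: 28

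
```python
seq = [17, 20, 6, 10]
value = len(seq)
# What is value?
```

Trace:
`seq = [17, 20, 6, 10]` → seq = [17, 20, 6, 10]
`value = len(seq)` → value = 4
So value = 4

Answer: 4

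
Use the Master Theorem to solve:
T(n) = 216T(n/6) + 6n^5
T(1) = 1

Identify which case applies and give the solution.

a=216, b=6, f(n)=6n^5. log_6(216) = 3. Since c=5 > 3 and the regularity condition holds (216(n/6)^5 = (216/6^5)n^5 with 216/6^5 < 1), Case 3 applies: T(n) = Θ(f(n)) = O(n^5).

Answer: O(n^5) - Case 3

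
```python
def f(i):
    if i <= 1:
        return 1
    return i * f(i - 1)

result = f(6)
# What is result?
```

f(6) = 6 * 5 * 4 * 3 * 2 * 1 = 720

Answer: 720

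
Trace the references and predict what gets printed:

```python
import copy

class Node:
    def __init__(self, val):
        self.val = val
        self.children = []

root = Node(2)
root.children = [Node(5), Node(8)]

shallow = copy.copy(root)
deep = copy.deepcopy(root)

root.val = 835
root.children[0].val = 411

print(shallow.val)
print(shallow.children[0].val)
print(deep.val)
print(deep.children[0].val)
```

Key concept: deep copy with custom objects.
Step by step:
`root = Node(2)` → root = Node(val=2, children=[])
`root.children = [Node(5), Node(8)]` → root = Node(val=2, children=[Node(val=5, children=[]), Node(val=8, children=[])])
`shallow = copy.copy(root)` → shallow = Node(val=2, children=[Node(val=5, children=[]), Node(val=8, children=[])])
`deep = copy.deepcopy(root)` → deep = Node(val=2, children=[Node(val=5, children=[]), Node(val=8, children=[])])
`root.val = 835` → root = Node(val=835, children=[Node(val=5, children=[]), Node(val=8, children=[])])
`root.children[0].val = 411` → root = Node(val=835, children=[Node(val=411, children=[]), Node(val=8, children=[])]); shallow = Node(val=2, children=[Node(val=411, children=[]), Node(val=8, children=[])])
`print(shallow.val)` → prints 2
`print(shallow.children[0].val)` → prints 411
`print(deep.val)` → prints 2
`print(deep.children[0].val)` → prints 5

Answer:
2
411
2
5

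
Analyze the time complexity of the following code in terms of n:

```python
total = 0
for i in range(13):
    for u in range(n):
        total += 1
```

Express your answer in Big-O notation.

Each loop level contributes: 1 × n. Multiplying the contributions gives O(n).

Answer: O(n)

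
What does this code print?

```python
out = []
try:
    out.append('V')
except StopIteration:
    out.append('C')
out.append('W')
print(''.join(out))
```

Execution trace: 'V' (try body, no exception) → 'W' (after the try/except). Output: VW

Answer: VW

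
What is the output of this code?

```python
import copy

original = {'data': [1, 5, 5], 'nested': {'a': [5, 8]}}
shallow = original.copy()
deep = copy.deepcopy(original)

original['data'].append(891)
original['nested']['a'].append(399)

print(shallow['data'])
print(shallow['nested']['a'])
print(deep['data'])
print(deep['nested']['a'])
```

Key concept: comparing shallow vs deep copy.
Step by step:
`original = {'data': [1, 5, 5], 'nested': {'a': [5, 8]}}` → original = {'data': [1, 5, 5], 'nested': {'a': [5, 8]}}
`shallow = original.copy()` → shallow = {'data': [1, 5, 5], 'nested': {'a': [5, 8]}}
`deep = copy.deepcopy(original)` → deep = {'data': [1, 5, 5], 'nested': {'a': [5, 8]}}
`original['data'].append(891)` → original = {'data': [1, 5, 5, 891], 'nested': {'a': [5, 8]}}; shallow = {'data': [1, 5, 5, 891], 'nested': {'a': [5, 8]}}
`original['nested']['a'].append(399)` → original = {'data': [1, 5, 5, 891], 'nested': {'a': [5, 8, 399]}}; shallow = {'data': [1, 5, 5, 891], 'nested': {'a': [5, 8, 399]}}
`print(shallow['data'])` → prints [1, 5, 5, 891]
`print(shallow['nested']['a'])` → prints [5, 8, 399]
`print(deep['data'])` → prints [1, 5, 5]
`print(deep['nested']['a'])` → prints [5, 8]

Answer:
[1, 5, 5, 891]
[5, 8, 399]
[1, 5, 5]
[5, 8]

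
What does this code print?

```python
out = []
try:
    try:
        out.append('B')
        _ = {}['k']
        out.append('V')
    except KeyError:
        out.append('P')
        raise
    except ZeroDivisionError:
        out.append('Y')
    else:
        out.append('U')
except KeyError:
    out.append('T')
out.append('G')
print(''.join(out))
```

Execution trace: 'B' (inner try body) → 'P' (inner except KeyError) → 'T' (outer except KeyError) → 'G' (after the try/except). Output: BPTG

Answer: BPTG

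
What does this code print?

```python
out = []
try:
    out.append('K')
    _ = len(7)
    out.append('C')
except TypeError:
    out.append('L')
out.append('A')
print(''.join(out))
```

Execution trace: 'K' (try body) → 'L' (except TypeError) → 'A' (after the try/except). Output: KLA

Answer: KLA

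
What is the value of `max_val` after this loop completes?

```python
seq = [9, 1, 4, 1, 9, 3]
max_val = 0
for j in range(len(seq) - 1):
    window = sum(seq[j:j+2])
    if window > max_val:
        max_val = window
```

Max sum of 2-element window in [9, 1, 4, 1, 9, 3]
`max_val` takes the values: 0 → 10 → 12

Answer: 12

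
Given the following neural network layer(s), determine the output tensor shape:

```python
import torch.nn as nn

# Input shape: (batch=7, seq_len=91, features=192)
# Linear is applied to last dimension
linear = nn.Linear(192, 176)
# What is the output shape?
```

Input: (7, 91, 192) -> Output: (7, 91, 176)

Answer: (7, 91, 176)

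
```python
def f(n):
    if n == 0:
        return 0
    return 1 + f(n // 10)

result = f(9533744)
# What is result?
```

Count of digits of 9533744: 7

Answer: 7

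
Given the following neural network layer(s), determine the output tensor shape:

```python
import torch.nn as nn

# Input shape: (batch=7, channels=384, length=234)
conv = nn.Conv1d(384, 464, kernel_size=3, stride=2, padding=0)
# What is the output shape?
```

Input: (7, 384, 234) -> Output: (7, 464, 116)

Answer: (7, 464, 116)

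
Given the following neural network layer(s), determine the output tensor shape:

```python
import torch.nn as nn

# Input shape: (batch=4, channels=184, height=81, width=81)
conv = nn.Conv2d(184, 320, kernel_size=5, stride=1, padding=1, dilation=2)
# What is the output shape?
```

Input: (4, 184, 81, 81) -> Output: (4, 320, 75, 75)

Answer: (4, 320, 75, 75)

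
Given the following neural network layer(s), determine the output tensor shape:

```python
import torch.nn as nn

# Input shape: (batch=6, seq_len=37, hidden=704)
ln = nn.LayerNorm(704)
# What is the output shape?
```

Input: (6, 37, 704) -> Output: (6, 37, 704)

Answer: (6, 37, 704)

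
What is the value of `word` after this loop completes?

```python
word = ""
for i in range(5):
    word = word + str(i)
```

Concatenate digits 0 to 4
`word` takes the values: "" → "0" → "01" → "012" → "0123" → "01234"

Answer: "01234"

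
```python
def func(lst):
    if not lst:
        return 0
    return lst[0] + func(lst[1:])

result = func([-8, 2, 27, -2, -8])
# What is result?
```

(-8) + 2 + 27 + (-2) + (-8) + 0 = 11

Answer: 11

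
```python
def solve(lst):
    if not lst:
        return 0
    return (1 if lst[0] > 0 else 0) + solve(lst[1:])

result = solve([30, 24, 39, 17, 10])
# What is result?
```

Count of positive elements in [30, 24, 39, 17, 10] = 5

Answer: 5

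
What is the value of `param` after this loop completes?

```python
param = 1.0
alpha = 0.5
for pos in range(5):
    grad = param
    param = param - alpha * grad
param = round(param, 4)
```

Gradient descent: w = 1.0 * (1 - 0.5)^5
`param` takes the values: 1.0 → 0.5 → 0.25 → 0.125 → 0.0625 → 0.03125 → 0.0312

Answer: 0.0312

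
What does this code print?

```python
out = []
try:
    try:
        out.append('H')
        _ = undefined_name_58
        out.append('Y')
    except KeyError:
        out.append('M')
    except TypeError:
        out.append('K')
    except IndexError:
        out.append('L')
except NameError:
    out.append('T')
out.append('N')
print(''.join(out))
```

Execution trace: 'H' (try body) → 'T' (outer except NameError) → 'N' (after the try/except). Output: HTN

Answer: HTN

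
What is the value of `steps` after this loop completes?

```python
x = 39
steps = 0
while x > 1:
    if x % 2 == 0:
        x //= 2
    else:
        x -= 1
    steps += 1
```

Steps to reduce 39 to 1
`steps` takes the values: 0 → 1 → 2 → 3 → 4 → 5 → 6 → 7 → 8

Answer: 8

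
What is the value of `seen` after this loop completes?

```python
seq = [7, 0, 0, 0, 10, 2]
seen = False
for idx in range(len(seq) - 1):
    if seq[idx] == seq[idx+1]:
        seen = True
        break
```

Check consecutive duplicates in [7, 0, 0, 0, 10, 2]
`seen` takes the values: False → True

Answer: True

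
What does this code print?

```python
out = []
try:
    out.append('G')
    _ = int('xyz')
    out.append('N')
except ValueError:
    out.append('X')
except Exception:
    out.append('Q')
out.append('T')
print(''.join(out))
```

Execution trace: 'G' (try body) → 'X' (except ValueError) → 'T' (after the try/except). Output: GXT

Answer: GXT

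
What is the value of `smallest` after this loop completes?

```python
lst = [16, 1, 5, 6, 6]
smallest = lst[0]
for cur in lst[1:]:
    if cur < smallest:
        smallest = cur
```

Minimum of [16, 1, 5, 6, 6]
`smallest` takes the values: 16 → 1

Answer: 1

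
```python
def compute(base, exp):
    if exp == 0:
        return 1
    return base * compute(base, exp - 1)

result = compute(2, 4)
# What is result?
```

compute(2, 4) = 2 * 2 * 2 * 2 = 16

Answer: 16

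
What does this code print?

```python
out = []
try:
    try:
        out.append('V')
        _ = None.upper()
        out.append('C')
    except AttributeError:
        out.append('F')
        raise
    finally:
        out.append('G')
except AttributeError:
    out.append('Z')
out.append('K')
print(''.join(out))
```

Execution trace: 'V' (inner try body) → 'F' (inner except AttributeError) → 'G' (inner finally) → 'Z' (outer except AttributeError) → 'K' (after the try/except). Output: VFGZK

Answer: VFGZK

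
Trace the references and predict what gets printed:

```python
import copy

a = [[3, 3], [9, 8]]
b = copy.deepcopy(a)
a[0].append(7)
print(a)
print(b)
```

Key concept: deep copy is fully independent.
Step by step:
`a = [[3, 3], [9, 8]]` → a = [[3, 3], [9, 8]]
`b = copy.deepcopy(a)` → b = [[3, 3], [9, 8]]
`a[0].append(7)` → a = [[3, 3, 7], [9, 8]]
`print(a)` → prints [[3, 3, 7], [9, 8]]
`print(b)` → prints [[3, 3], [9, 8]]

Answer:
[[3, 3, 7], [9, 8]]
[[3, 3], [9, 8]]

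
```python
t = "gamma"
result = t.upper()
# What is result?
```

Trace:
`t = "gamma"` → t = 'gamma'
`result = t.upper()` → result = 'GAMMA'
So result = 'GAMMA'

Answer: 'GAMMA'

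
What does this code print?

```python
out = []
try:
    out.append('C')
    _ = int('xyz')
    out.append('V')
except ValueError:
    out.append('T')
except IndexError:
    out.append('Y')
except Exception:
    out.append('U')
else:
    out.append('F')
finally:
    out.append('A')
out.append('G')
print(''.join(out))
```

Execution trace: 'C' (try body) → 'T' (except ValueError) → 'A' (finally) → 'G' (after the try/except). Output: CTAG

Answer: CTAG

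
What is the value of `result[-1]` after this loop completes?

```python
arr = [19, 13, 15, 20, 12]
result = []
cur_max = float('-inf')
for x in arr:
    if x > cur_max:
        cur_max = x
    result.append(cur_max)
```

Running max ends at 20
`result` takes the values: [] → [19] → [19, 19] → [19, 19, 19] → [19, 19, 19, 20] → [19, 19, 19, 20, 20]
So `result[-1]` = 20

Answer: 20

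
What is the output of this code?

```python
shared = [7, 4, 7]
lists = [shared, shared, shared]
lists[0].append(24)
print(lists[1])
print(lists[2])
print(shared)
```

Key concept: list of same reference.
Step by step:
`shared = [7, 4, 7]` → shared = [7, 4, 7]
`lists = [shared, shared, shared]` → lists = [[7, 4, 7], [7, 4, 7], [7, 4, 7]]
`lists[0].append(24)` → shared = [7, 4, 7, 24]; lists = [[7, 4, 7, 24], [7, 4, 7, 24], [7, 4, 7, 24]]
`print(lists[1])` → prints [7, 4, 7, 24]
`print(lists[2])` → prints [7, 4, 7, 24]
`print(shared)` → prints [7, 4, 7, 24]

Answer:
[7, 4, 7, 24]
[7, 4, 7, 24]
[7, 4, 7, 24]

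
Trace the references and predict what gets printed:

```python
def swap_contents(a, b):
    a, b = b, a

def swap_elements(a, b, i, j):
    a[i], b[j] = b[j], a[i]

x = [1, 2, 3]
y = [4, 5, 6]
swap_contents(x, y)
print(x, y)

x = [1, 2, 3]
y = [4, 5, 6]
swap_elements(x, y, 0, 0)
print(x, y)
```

Key concept: parameter rebinding vs mutation.
Step by step:
`x = [1, 2, 3]` → x = [1, 2, 3]
`y = [4, 5, 6]` → y = [4, 5, 6]
`swap_contents(x, y)` → no visible change to tracked variables
`print(x, y)` → prints [1, 2, 3] [4, 5, 6]
`x = [1, 2, 3]` → x = [1, 2, 3]
`y = [4, 5, 6]` → y = [4, 5, 6]
`swap_elements(x, y, 0, 0)` → x = [4, 2, 3]; y = [1, 5, 6]
`print(x, y)` → prints [4, 2, 3] [1, 5, 6]

Answer:
[1, 2, 3] [4, 5, 6]
[4, 2, 3] [1, 5, 6]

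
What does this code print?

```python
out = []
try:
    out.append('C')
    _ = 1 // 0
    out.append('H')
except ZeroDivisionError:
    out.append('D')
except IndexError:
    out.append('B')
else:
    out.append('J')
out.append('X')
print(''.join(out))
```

Execution trace: 'C' (try body) → 'D' (except ZeroDivisionError) → 'X' (after the try/except). Output: CDX

Answer: CDX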